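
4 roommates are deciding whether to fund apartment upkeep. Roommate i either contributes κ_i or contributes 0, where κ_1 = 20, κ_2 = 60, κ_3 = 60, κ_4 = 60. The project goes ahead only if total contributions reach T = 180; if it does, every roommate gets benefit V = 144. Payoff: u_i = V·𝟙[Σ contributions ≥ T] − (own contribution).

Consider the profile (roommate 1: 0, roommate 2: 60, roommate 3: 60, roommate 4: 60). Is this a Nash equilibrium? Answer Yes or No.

Yes

Total = 180 ≥ 180: provided.
Roommate 1 (pledges 0, payoff 144): pledging 20 → total 200, payoff 124. No gain.
Roommate 2 (pledges 60, payoff 84): dropping to 0 → total 120, payoff 0. No gain.
Roommate 3 (pledges 60, payoff 84): dropping to 0 → total 120, payoff 0. No gain.
Roommate 4 (pledges 60, payoff 84): dropping to 0 → total 120, payoff 0. No gain.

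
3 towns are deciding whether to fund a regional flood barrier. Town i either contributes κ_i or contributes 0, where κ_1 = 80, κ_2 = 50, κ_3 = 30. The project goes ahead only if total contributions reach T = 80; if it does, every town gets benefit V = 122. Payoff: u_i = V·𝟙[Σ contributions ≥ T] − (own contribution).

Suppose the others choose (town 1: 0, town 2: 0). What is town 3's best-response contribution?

Others' total = 0. Even contributing 30 gives 30 < 80: no benefit either way.
Best response: 0.

0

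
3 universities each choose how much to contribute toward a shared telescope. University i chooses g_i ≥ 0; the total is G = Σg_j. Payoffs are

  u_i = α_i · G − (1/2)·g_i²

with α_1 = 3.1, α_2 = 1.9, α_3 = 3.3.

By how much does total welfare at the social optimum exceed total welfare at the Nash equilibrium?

46.5

University i's FOC: ∂u_i/∂g_i = α_i − g_i = 0, so g_i* = α_i.
NE contributions = (3.1, 1.9, 3.3); G = 8.3.
W^NE = (Σα)·G − ½Σα_i² = 8.3² − ½·24.11 = 56.835.
Planner sets g_i = Σα_j = 8.3 for every i, so G^SO = 3·8.3 = 24.9.
W^SO = (Σα)·G^SO − ½·3·(Σα)² = (3/2)·8.3² = 103.335.
Deadweight loss = W^SO − W^NE = 46.5.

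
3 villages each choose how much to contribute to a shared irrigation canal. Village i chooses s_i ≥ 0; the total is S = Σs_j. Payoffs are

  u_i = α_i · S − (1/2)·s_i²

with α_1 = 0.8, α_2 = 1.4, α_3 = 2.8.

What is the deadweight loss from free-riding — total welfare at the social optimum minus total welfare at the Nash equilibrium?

17.72

Village i's FOC: ∂u_i/∂s_i = α_i − s_i = 0, so s_i* = α_i.
NE contributions = (0.8, 1.4, 2.8); S = 5.
W^NE = (Σα)·S − ½Σα_i² = 5² − ½·10.44 = 19.78.
Planner sets s_i = Σα_j = 5 for every i, so S^SO = 3·5 = 15.
W^SO = (Σα)·S^SO − ½·3·(Σα)² = (3/2)·5² = 37.5.
Deadweight loss = W^SO − W^NE = 17.72.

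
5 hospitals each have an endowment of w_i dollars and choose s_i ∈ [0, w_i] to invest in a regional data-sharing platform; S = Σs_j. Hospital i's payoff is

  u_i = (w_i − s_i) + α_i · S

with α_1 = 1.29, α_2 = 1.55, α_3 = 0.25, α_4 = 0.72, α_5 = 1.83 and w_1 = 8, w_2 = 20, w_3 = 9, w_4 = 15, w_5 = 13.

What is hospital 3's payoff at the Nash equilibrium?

∂u_i/∂s_i = α_i − 1, so hospital i contributes w_i if α_i > 1, else 0.
α_i > 1 for i ∈ {1, 2, 5}; NE contributions (8, 20, 0, 0, 13), S = 41.
u_3 = (9 − 0) + 0.25·41 = 19.25.

19.25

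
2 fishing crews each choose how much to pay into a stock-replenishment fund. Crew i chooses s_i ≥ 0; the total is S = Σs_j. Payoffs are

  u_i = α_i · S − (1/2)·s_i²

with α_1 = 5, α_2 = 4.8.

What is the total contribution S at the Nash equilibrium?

Crew i's FOC: ∂u_i/∂s_i = α_i − s_i = 0, so s_i* = α_i.
NE contributions = (5, 4.8); S = 9.8.

9.8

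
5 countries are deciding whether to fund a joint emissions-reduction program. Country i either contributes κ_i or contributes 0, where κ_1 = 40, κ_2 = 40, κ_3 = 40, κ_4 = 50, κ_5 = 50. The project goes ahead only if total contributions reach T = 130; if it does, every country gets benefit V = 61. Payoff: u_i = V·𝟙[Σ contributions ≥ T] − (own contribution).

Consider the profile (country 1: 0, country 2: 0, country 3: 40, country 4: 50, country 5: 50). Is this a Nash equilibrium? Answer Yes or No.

Yes

Total = 140 ≥ 130: provided.
Country 1 (pledges 0, payoff 61): pledging 40 → total 180, payoff 21. No gain.
Country 2 (pledges 0, payoff 61): pledging 40 → total 180, payoff 21. No gain.
Country 3 (pledges 40, payoff 21): dropping to 0 → total 100, payoff 0. No gain.
Country 4 (pledges 50, payoff 11): dropping to 0 → total 90, payoff 0. No gain.
Country 5 (pledges 50, payoff 11): dropping to 0 → total 90, payoff 0. No gain.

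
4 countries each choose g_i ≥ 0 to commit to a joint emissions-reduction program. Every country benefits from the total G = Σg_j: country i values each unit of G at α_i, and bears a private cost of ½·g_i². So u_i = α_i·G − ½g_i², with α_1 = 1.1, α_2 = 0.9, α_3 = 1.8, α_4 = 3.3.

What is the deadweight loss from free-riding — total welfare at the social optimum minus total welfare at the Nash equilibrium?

58.485

Country i's FOC: ∂u_i/∂g_i = α_i − g_i = 0, so g_i* = α_i.
NE contributions = (1.1, 0.9, 1.8, 3.3); G = 7.1.
W^NE = (Σα)·G − ½Σα_i² = 7.1² − ½·16.15 = 42.335.
Planner sets g_i = Σα_j = 7.1 for every i, so G^SO = 4·7.1 = 28.4.
W^SO = (Σα)·G^SO − ½·4·(Σα)² = (4/2)·7.1² = 100.82.
Deadweight loss = W^SO − W^NE = 58.485.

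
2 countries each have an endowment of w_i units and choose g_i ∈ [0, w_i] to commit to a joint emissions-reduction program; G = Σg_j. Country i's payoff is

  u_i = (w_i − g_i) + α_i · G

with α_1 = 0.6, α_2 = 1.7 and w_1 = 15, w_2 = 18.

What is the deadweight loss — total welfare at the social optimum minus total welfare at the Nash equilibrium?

∂u_i/∂g_i = α_i − 1, so country i contributes w_i if α_i > 1, else 0.
α_i > 1 for i ∈ {2}; NE contributions (0, 18), G = 18.
W^NE = Σw_i − G^NE + (Σα_i)·G^NE = 33 + 1.3·18 = 56.4.
Planner: ∂(Σu_j)/∂g_i = Σα_j − 1 = 1.3 > 0, so everyone contributes w_i; G^SO = 33, W^SO = 33 + 1.3·33 = 75.9.
Deadweight loss = 19.5.

19.5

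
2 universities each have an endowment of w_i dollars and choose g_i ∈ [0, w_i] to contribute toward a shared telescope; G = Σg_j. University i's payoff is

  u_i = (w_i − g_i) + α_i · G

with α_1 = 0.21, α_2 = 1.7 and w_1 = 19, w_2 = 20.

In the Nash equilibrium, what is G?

20

∂u_i/∂g_i = α_i − 1, so university i contributes w_i if α_i > 1, else 0.
α_i > 1 for i ∈ {2}; NE contributions (0, 20), G = 20.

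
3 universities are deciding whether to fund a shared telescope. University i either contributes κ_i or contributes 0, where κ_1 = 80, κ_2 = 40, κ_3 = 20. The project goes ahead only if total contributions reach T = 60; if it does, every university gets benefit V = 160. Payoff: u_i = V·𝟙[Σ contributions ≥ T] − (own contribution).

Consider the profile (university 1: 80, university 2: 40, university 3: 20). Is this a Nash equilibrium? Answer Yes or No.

Total = 140 ≥ 60: provided.
University 1 (pledges 80, payoff 80): dropping to 0 → total 60, payoff 160. Profitable deviation.

No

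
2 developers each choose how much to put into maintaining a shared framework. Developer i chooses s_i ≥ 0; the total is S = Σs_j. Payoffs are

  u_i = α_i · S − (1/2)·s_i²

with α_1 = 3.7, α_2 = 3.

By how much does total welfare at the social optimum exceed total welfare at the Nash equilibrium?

Developer i's FOC: ∂u_i/∂s_i = α_i − s_i = 0, so s_i* = α_i.
NE contributions = (3.7, 3); S = 6.7.
W^NE = (Σα)·S − ½Σα_i² = 6.7² − ½·22.69 = 33.545.
Planner sets s_i = Σα_j = 6.7 for every i, so S^SO = 2·6.7 = 13.4.
W^SO = (Σα)·S^SO − ½·2·(Σα)² = (2/2)·6.7² = 44.89.
Deadweight loss = W^SO − W^NE = 11.345.

11.345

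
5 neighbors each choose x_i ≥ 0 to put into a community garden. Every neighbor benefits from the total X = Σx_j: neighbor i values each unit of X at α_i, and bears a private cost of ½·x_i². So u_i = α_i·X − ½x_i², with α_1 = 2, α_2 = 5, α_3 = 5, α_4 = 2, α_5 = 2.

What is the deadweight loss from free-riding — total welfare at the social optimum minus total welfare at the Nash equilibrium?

Neighbor i's FOC: ∂u_i/∂x_i = α_i − x_i = 0, so x_i* = α_i.
NE contributions = (2, 5, 5, 2, 2); X = 16.
W^NE = (Σα)·X − ½Σα_i² = 16² − ½·62 = 225.
Planner sets x_i = Σα_j = 16 for every i, so X^SO = 5·16 = 80.
W^SO = (Σα)·X^SO − ½·5·(Σα)² = (5/2)·16² = 640.
Deadweight loss = W^SO − W^NE = 415.

415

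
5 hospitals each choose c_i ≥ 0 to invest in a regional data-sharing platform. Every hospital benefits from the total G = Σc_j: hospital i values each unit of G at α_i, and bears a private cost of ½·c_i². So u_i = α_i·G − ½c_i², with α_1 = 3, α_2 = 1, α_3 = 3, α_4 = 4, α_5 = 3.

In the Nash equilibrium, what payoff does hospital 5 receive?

Hospital i's FOC: ∂u_i/∂c_i = α_i − c_i = 0, so c_i* = α_i.
NE contributions = (3, 1, 3, 4, 3); G = 14.
u_5 = α_5·G − ½·(c_5)² = 3·14 − ½·3² = 37.5.

37.5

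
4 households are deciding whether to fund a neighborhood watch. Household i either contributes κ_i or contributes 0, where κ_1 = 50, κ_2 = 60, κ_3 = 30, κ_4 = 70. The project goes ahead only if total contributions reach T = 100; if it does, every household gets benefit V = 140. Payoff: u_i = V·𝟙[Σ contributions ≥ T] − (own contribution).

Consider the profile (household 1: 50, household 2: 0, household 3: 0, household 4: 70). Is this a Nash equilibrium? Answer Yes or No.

Yes

Total = 120 ≥ 100: provided.
Household 1 (pledges 50, payoff 90): dropping to 0 → total 70, payoff 0. No gain.
Household 2 (pledges 0, payoff 140): pledging 60 → total 180, payoff 80. No gain.
Household 3 (pledges 0, payoff 140): pledging 30 → total 150, payoff 110. No gain.
Household 4 (pledges 70, payoff 70): dropping to 0 → total 50, payoff 0. No gain.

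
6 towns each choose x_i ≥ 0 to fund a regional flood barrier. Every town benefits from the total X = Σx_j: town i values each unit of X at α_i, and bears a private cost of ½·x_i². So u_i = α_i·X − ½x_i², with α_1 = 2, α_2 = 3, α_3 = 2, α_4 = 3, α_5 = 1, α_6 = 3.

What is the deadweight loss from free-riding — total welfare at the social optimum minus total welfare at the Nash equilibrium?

410

Town i's FOC: ∂u_i/∂x_i = α_i − x_i = 0, so x_i* = α_i.
NE contributions = (2, 3, 2, 3, 1, 3); X = 14.
W^NE = (Σα)·X − ½Σα_i² = 14² − ½·36 = 178.
Planner sets x_i = Σα_j = 14 for every i, so X^SO = 6·14 = 84.
W^SO = (Σα)·X^SO − ½·6·(Σα)² = (6/2)·14² = 588.
Deadweight loss = W^SO − W^NE = 410.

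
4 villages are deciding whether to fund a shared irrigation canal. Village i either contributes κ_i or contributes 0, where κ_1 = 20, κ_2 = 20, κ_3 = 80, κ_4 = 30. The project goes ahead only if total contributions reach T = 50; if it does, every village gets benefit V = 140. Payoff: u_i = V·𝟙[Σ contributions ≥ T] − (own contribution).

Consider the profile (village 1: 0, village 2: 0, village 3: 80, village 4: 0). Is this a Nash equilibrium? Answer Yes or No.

Total = 80 ≥ 50: provided.
Village 1 (pledges 0, payoff 140): pledging 20 → total 100, payoff 120. No gain.
Village 2 (pledges 0, payoff 140): pledging 20 → total 100, payoff 120. No gain.
Village 3 (pledges 80, payoff 60): dropping to 0 → total 0, payoff 0. No gain.
Village 4 (pledges 0, payoff 140): pledging 30 → total 110, payoff 110. No gain.

Yes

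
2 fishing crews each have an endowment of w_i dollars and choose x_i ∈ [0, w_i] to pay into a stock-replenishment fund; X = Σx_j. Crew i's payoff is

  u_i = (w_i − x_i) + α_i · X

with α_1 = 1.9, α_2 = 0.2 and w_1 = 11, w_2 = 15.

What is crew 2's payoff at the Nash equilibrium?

∂u_i/∂x_i = α_i − 1, so crew i contributes w_i if α_i > 1, else 0.
α_i > 1 for i ∈ {1}; NE contributions (11, 0), X = 11.
u_2 = (15 − 0) + 0.2·11 = 17.2.

17.2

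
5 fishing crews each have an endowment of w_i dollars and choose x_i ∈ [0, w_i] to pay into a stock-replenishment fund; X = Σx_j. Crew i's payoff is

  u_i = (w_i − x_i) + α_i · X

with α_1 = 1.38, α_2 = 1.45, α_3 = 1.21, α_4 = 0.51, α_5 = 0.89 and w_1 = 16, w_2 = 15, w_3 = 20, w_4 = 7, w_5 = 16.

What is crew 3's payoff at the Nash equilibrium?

∂u_i/∂x_i = α_i − 1, so crew i contributes w_i if α_i > 1, else 0.
α_i > 1 for i ∈ {1, 2, 3}; NE contributions (16, 15, 20, 0, 0), X = 51.
u_3 = (20 − 20) + 1.21·51 = 61.71.

61.71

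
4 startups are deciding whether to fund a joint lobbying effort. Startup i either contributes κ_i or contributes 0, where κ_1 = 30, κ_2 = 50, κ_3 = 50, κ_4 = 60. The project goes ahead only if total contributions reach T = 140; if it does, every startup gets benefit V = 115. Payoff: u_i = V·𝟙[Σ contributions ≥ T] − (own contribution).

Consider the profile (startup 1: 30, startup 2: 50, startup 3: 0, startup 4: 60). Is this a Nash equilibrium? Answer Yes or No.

Yes

Total = 140 ≥ 140: provided.
Startup 1 (pledges 30, payoff 85): dropping to 0 → total 110, payoff 0. No gain.
Startup 2 (pledges 50, payoff 65): dropping to 0 → total 90, payoff 0. No gain.
Startup 3 (pledges 0, payoff 115): pledging 50 → total 190, payoff 65. No gain.
Startup 4 (pledges 60, payoff 55): dropping to 0 → total 80, payoff 0. No gain.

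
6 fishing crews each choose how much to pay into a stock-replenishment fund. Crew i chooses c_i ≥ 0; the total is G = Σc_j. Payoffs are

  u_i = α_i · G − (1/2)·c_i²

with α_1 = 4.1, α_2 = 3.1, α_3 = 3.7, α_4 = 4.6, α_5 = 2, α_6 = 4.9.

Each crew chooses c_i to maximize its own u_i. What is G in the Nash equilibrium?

22.4

Crew i's FOC: ∂u_i/∂c_i = α_i − c_i = 0, so c_i* = α_i.
NE contributions = (4.1, 3.1, 3.7, 4.6, 2, 4.9); G = 22.4.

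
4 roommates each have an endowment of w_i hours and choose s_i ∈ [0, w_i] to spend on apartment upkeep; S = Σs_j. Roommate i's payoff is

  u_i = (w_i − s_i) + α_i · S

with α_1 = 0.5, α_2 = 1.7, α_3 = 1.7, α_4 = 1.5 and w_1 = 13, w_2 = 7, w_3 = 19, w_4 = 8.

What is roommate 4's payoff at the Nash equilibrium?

∂u_i/∂s_i = α_i − 1, so roommate i contributes w_i if α_i > 1, else 0.
α_i > 1 for i ∈ {2, 3, 4}; NE contributions (0, 7, 19, 8), S = 34.
u_4 = (8 − 8) + 1.5·34 = 51.

51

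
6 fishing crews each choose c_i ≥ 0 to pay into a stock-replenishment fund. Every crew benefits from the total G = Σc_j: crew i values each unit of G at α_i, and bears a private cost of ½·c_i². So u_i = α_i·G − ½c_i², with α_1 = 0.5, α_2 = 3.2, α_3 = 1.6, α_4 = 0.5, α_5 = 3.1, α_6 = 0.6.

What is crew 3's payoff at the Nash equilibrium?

13.92

Crew i's FOC: ∂u_i/∂c_i = α_i − c_i = 0, so c_i* = α_i.
NE contributions = (0.5, 3.2, 1.6, 0.5, 3.1, 0.6); G = 9.5.
u_3 = α_3·G − ½·(c_3)² = 1.6·9.5 − ½·1.6² = 13.92.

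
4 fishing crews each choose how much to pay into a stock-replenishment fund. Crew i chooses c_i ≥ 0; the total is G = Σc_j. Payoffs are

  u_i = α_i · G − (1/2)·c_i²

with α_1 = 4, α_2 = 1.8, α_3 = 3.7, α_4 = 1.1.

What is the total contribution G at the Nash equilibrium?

Crew i's FOC: ∂u_i/∂c_i = α_i − c_i = 0, so c_i* = α_i.
NE contributions = (4, 1.8, 3.7, 1.1); G = 10.6.

10.6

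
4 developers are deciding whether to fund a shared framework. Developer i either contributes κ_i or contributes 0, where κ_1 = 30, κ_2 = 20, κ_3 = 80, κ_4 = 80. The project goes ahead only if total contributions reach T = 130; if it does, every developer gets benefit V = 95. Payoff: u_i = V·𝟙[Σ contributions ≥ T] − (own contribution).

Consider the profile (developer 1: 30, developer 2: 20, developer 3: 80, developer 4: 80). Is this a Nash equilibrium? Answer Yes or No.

No

Total = 210 ≥ 130: provided.
Developer 1 (pledges 30, payoff 65): dropping to 0 → total 180, payoff 95. Profitable deviation.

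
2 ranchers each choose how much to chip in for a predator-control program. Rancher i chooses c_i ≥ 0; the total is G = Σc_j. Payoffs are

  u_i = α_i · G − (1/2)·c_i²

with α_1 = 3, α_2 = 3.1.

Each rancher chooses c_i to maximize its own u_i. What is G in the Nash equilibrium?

6.1

Rancher i's FOC: ∂u_i/∂c_i = α_i − c_i = 0, so c_i* = α_i.
NE contributions = (3, 3.1); G = 6.1.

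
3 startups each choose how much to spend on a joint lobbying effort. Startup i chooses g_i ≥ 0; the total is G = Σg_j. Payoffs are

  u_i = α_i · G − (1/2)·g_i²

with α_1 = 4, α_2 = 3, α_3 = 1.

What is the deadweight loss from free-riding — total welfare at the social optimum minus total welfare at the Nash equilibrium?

45

Startup i's FOC: ∂u_i/∂g_i = α_i − g_i = 0, so g_i* = α_i.
NE contributions = (4, 3, 1); G = 8.
W^NE = (Σα)·G − ½Σα_i² = 8² − ½·26 = 51.
Planner sets g_i = Σα_j = 8 for every i, so G^SO = 3·8 = 24.
W^SO = (Σα)·G^SO − ½·3·(Σα)² = (3/2)·8² = 96.
Deadweight loss = W^SO − W^NE = 45.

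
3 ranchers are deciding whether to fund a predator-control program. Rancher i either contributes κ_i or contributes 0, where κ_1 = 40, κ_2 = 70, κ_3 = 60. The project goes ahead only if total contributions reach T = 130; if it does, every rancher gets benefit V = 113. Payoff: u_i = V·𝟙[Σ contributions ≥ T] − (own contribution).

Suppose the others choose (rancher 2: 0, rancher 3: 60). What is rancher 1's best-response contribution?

0

Others' total = 60. Even contributing 40 gives 100 < 130: no benefit either way.
Best response: 0.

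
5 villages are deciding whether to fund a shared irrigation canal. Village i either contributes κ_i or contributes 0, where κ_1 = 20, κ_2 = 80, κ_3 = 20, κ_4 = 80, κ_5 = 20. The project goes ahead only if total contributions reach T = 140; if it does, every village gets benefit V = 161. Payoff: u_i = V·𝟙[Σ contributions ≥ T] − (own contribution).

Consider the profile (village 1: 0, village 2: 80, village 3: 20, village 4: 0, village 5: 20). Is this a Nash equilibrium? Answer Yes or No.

Total = 120 < 140: not provided.
Village 1 (pledges 0, payoff 0): pledging 20 → total 140, payoff 141. Profitable deviation.

No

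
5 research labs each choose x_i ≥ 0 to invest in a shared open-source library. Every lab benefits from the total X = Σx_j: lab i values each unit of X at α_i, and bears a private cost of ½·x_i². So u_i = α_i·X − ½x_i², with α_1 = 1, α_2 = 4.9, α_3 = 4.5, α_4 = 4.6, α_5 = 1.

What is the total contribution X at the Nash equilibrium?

16

Lab i's FOC: ∂u_i/∂x_i = α_i − x_i = 0, so x_i* = α_i.
NE contributions = (1, 4.9, 4.5, 4.6, 1); X = 16.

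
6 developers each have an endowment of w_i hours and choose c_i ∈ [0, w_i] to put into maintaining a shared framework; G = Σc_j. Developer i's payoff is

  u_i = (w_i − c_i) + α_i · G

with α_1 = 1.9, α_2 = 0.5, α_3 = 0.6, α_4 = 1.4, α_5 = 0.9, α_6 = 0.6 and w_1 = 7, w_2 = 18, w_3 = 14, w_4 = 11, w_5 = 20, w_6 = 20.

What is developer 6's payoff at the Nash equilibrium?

30.8

∂u_i/∂c_i = α_i − 1, so developer i contributes w_i if α_i > 1, else 0.
α_i > 1 for i ∈ {1, 4}; NE contributions (7, 0, 0, 11, 0, 0), G = 18.
u_6 = (20 − 0) + 0.6·18 = 30.8.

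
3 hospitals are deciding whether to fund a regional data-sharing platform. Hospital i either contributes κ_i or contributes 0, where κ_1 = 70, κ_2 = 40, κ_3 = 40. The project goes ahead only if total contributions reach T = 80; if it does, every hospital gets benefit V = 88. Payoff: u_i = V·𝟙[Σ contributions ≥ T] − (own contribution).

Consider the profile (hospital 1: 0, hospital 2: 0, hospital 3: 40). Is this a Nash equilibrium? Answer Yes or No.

Total = 40 < 80: not provided.
Hospital 1 (pledges 0, payoff 0): pledging 70 → total 110, payoff 18. Profitable deviation.

No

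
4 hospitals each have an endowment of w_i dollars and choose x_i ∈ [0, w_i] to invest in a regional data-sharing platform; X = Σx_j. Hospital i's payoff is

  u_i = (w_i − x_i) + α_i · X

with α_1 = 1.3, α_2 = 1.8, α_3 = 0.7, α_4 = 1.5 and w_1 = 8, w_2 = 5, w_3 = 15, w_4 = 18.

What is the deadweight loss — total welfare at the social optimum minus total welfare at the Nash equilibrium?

∂u_i/∂x_i = α_i − 1, so hospital i contributes w_i if α_i > 1, else 0.
α_i > 1 for i ∈ {1, 2, 4}; NE contributions (8, 5, 0, 18), X = 31.
W^NE = Σw_i − X^NE + (Σα_i)·X^NE = 46 + 4.3·31 = 179.3.
Planner: ∂(Σu_j)/∂x_i = Σα_j − 1 = 4.3 > 0, so everyone contributes w_i; X^SO = 46, W^SO = 46 + 4.3·46 = 243.8.
Deadweight loss = 64.5.

64.5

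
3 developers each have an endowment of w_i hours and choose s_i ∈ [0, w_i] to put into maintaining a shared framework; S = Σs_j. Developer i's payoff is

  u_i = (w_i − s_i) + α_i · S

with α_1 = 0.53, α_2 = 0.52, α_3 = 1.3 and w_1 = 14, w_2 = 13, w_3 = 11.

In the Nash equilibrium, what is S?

∂u_i/∂s_i = α_i − 1, so developer i contributes w_i if α_i > 1, else 0.
α_i > 1 for i ∈ {3}; NE contributions (0, 0, 11), S = 11.

11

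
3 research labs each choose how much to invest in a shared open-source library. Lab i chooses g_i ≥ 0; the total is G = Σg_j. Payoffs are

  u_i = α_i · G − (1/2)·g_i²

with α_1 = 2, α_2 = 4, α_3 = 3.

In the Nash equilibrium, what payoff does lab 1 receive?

16

Lab i's FOC: ∂u_i/∂g_i = α_i − g_i = 0, so g_i* = α_i.
NE contributions = (2, 4, 3); G = 9.
u_1 = α_1·G − ½·(g_1)² = 2·9 − ½·2² = 16.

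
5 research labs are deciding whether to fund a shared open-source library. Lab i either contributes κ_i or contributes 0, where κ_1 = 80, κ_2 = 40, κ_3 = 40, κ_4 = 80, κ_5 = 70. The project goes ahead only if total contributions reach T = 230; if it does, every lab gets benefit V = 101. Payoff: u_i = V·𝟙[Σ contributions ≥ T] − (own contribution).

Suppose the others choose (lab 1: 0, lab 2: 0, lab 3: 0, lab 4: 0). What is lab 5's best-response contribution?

0

Others' total = 0. Even contributing 70 gives 70 < 230: no benefit either way.
Best response: 0.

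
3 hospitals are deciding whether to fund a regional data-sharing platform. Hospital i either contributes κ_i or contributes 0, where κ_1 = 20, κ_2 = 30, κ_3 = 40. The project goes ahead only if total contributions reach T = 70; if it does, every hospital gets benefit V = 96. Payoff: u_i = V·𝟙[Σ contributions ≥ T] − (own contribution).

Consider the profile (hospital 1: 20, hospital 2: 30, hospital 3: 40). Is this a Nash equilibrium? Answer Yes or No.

No

Total = 90 ≥ 70: provided.
Hospital 1 (pledges 20, payoff 76): dropping to 0 → total 70, payoff 96. Profitable deviation.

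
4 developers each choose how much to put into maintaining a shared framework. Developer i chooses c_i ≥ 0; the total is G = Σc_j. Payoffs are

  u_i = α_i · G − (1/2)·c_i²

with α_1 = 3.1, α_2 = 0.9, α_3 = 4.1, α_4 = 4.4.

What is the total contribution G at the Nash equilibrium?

Developer i's FOC: ∂u_i/∂c_i = α_i − c_i = 0, so c_i* = α_i.
NE contributions = (3.1, 0.9, 4.1, 4.4); G = 12.5.

12.5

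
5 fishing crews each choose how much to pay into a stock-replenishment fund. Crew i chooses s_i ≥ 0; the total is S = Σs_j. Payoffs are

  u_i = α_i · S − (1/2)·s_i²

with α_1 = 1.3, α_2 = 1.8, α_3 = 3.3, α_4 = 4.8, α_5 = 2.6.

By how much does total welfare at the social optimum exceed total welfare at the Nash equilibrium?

Crew i's FOC: ∂u_i/∂s_i = α_i − s_i = 0, so s_i* = α_i.
NE contributions = (1.3, 1.8, 3.3, 4.8, 2.6); S = 13.8.
W^NE = (Σα)·S − ½Σα_i² = 13.8² − ½·45.62 = 167.63.
Planner sets s_i = Σα_j = 13.8 for every i, so S^SO = 5·13.8 = 69.
W^SO = (Σα)·S^SO − ½·5·(Σα)² = (5/2)·13.8² = 476.1.
Deadweight loss = W^SO − W^NE = 308.47.

308.47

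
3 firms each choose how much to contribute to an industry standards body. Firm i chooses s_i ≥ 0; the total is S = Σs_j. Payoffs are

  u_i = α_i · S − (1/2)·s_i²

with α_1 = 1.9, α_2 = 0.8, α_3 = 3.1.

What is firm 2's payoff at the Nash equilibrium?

4.32

Firm i's FOC: ∂u_i/∂s_i = α_i − s_i = 0, so s_i* = α_i.
NE contributions = (1.9, 0.8, 3.1); S = 5.8.
u_2 = α_2·S − ½·(s_2)² = 0.8·5.8 − ½·0.8² = 4.32.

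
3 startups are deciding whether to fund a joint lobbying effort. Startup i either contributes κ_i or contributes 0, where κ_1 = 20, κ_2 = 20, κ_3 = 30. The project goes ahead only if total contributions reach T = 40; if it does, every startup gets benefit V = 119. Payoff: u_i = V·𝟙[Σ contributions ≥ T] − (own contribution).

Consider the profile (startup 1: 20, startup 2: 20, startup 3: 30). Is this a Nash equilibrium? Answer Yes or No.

No

Total = 70 ≥ 40: provided.
Startup 1 (pledges 20, payoff 99): dropping to 0 → total 50, payoff 119. Profitable deviation.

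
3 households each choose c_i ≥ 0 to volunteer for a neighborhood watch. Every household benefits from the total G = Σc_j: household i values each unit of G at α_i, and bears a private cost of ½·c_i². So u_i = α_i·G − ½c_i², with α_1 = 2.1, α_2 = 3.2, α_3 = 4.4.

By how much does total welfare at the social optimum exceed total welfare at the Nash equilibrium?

Household i's FOC: ∂u_i/∂c_i = α_i − c_i = 0, so c_i* = α_i.
NE contributions = (2.1, 3.2, 4.4); G = 9.7.
W^NE = (Σα)·G − ½Σα_i² = 9.7² − ½·34.01 = 77.085.
Planner sets c_i = Σα_j = 9.7 for every i, so G^SO = 3·9.7 = 29.1.
W^SO = (Σα)·G^SO − ½·3·(Σα)² = (3/2)·9.7² = 141.135.
Deadweight loss = W^SO − W^NE = 64.05.

64.05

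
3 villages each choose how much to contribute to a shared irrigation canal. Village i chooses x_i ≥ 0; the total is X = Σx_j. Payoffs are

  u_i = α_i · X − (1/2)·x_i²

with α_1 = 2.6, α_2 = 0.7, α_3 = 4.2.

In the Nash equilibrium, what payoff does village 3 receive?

22.68

Village i's FOC: ∂u_i/∂x_i = α_i − x_i = 0, so x_i* = α_i.
NE contributions = (2.6, 0.7, 4.2); X = 7.5.
u_3 = α_3·X − ½·(x_3)² = 4.2·7.5 − ½·4.2² = 22.68.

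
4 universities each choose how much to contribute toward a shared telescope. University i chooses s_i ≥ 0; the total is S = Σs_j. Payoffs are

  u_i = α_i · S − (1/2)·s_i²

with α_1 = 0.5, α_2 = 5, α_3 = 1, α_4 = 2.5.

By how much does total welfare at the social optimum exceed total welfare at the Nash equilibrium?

97.25

University i's FOC: ∂u_i/∂s_i = α_i − s_i = 0, so s_i* = α_i.
NE contributions = (0.5, 5, 1, 2.5); S = 9.
W^NE = (Σα)·S − ½Σα_i² = 9² − ½·32.5 = 64.75.
Planner sets s_i = Σα_j = 9 for every i, so S^SO = 4·9 = 36.
W^SO = (Σα)·S^SO − ½·4·(Σα)² = (4/2)·9² = 162.
Deadweight loss = W^SO − W^NE = 97.25.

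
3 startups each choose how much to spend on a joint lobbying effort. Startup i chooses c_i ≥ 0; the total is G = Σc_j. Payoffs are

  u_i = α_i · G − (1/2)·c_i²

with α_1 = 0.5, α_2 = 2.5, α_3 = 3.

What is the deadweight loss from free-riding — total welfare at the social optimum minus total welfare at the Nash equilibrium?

Startup i's FOC: ∂u_i/∂c_i = α_i − c_i = 0, so c_i* = α_i.
NE contributions = (0.5, 2.5, 3); G = 6.
W^NE = (Σα)·G − ½Σα_i² = 6² − ½·15.5 = 28.25.
Planner sets c_i = Σα_j = 6 for every i, so G^SO = 3·6 = 18.
W^SO = (Σα)·G^SO − ½·3·(Σα)² = (3/2)·6² = 54.
Deadweight loss = W^SO − W^NE = 25.75.

25.75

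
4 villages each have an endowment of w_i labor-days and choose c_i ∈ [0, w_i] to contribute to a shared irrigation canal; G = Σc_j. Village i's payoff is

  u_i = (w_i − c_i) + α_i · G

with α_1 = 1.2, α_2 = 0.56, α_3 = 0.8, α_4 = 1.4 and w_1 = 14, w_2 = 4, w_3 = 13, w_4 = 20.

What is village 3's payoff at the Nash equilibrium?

∂u_i/∂c_i = α_i − 1, so village i contributes w_i if α_i > 1, else 0.
α_i > 1 for i ∈ {1, 4}; NE contributions (14, 0, 0, 20), G = 34.
u_3 = (13 − 0) + 0.8·34 = 40.2.

40.2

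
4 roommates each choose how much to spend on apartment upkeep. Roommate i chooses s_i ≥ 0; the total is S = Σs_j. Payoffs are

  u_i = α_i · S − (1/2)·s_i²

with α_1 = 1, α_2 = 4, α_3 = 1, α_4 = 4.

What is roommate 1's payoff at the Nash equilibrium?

9.5

Roommate i's FOC: ∂u_i/∂s_i = α_i − s_i = 0, so s_i* = α_i.
NE contributions = (1, 4, 1, 4); S = 10.
u_1 = α_1·S − ½·(s_1)² = 1·10 − ½·1² = 9.5.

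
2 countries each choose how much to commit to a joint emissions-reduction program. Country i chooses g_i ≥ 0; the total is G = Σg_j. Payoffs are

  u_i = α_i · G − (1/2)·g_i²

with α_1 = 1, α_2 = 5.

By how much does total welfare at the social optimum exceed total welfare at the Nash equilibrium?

Country i's FOC: ∂u_i/∂g_i = α_i − g_i = 0, so g_i* = α_i.
NE contributions = (1, 5); G = 6.
W^NE = (Σα)·G − ½Σα_i² = 6² − ½·26 = 23.
Planner sets g_i = Σα_j = 6 for every i, so G^SO = 2·6 = 12.
W^SO = (Σα)·G^SO − ½·2·(Σα)² = (2/2)·6² = 36.
Deadweight loss = W^SO − W^NE = 13.

13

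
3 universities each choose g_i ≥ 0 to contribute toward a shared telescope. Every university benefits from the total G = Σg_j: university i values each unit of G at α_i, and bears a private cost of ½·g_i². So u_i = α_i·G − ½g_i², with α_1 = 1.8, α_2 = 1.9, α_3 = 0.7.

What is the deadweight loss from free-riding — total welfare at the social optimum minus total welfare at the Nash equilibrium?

University i's FOC: ∂u_i/∂g_i = α_i − g_i = 0, so g_i* = α_i.
NE contributions = (1.8, 1.9, 0.7); G = 4.4.
W^NE = (Σα)·G − ½Σα_i² = 4.4² − ½·7.34 = 15.69.
Planner sets g_i = Σα_j = 4.4 for every i, so G^SO = 3·4.4 = 13.2.
W^SO = (Σα)·G^SO − ½·3·(Σα)² = (3/2)·4.4² = 29.04.
Deadweight loss = W^SO − W^NE = 13.35.

13.35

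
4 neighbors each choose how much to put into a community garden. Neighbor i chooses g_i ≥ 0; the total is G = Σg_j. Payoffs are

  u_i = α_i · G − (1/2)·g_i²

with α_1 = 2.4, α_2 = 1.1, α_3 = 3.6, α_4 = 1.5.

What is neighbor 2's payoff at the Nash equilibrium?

Neighbor i's FOC: ∂u_i/∂g_i = α_i − g_i = 0, so g_i* = α_i.
NE contributions = (2.4, 1.1, 3.6, 1.5); G = 8.6.
u_2 = α_2·G − ½·(g_2)² = 1.1·8.6 − ½·1.1² = 8.855.

8.855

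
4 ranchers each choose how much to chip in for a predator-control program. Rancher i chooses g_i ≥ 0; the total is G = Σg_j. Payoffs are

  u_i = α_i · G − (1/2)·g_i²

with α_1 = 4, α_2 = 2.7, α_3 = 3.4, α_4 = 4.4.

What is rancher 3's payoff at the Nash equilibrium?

Rancher i's FOC: ∂u_i/∂g_i = α_i − g_i = 0, so g_i* = α_i.
NE contributions = (4, 2.7, 3.4, 4.4); G = 14.5.
u_3 = α_3·G − ½·(g_3)² = 3.4·14.5 − ½·3.4² = 43.52.

43.52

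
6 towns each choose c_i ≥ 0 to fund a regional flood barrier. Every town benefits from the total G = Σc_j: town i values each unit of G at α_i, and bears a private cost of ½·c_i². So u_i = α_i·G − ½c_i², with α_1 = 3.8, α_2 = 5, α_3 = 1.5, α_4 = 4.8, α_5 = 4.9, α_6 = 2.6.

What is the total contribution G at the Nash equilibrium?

Town i's FOC: ∂u_i/∂c_i = α_i − c_i = 0, so c_i* = α_i.
NE contributions = (3.8, 5, 1.5, 4.8, 4.9, 2.6); G = 22.6.

22.6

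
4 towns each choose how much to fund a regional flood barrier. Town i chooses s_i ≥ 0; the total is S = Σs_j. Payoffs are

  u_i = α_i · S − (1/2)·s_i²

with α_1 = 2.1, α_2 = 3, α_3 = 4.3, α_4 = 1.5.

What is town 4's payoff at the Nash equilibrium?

Town i's FOC: ∂u_i/∂s_i = α_i − s_i = 0, so s_i* = α_i.
NE contributions = (2.1, 3, 4.3, 1.5); S = 10.9.
u_4 = α_4·S − ½·(s_4)² = 1.5·10.9 − ½·1.5² = 15.225.

15.225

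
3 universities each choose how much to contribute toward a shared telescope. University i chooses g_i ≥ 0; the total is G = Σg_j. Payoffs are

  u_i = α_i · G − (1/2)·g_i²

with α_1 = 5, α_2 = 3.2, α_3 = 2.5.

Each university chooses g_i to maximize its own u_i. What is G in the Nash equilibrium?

10.7

University i's FOC: ∂u_i/∂g_i = α_i − g_i = 0, so g_i* = α_i.
NE contributions = (5, 3.2, 2.5); G = 10.7.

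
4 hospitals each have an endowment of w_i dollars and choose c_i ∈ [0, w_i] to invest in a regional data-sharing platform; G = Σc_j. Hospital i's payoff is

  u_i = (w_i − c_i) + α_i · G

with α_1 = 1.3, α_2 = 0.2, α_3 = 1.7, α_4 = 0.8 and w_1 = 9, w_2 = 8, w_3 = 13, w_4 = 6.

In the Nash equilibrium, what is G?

22

∂u_i/∂c_i = α_i − 1, so hospital i contributes w_i if α_i > 1, else 0.
α_i > 1 for i ∈ {1, 3}; NE contributions (9, 0, 13, 0), G = 22.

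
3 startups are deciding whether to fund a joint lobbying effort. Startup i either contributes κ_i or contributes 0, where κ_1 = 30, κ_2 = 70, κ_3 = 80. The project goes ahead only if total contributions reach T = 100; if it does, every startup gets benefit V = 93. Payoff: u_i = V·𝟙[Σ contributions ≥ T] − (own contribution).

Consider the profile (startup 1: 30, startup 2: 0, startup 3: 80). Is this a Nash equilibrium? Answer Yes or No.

Yes

Total = 110 ≥ 100: provided.
Startup 1 (pledges 30, payoff 63): dropping to 0 → total 80, payoff 0. No gain.
Startup 2 (pledges 0, payoff 93): pledging 70 → total 180, payoff 23. No gain.
Startup 3 (pledges 80, payoff 13): dropping to 0 → total 30, payoff 0. No gain.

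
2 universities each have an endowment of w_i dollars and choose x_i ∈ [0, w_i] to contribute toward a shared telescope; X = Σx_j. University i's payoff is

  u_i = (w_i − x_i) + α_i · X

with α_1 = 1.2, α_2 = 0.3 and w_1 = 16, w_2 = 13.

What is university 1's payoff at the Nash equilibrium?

19.2

∂u_i/∂x_i = α_i − 1, so university i contributes w_i if α_i > 1, else 0.
α_i > 1 for i ∈ {1}; NE contributions (16, 0), X = 16.
u_1 = (16 − 16) + 1.2·16 = 19.2.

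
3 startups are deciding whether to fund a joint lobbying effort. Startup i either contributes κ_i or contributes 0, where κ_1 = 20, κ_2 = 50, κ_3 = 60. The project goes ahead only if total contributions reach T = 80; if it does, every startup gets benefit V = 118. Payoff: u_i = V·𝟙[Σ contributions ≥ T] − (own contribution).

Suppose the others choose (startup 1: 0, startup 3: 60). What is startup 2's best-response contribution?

Others' total = 60. Contributing 50 brings total to 110 ≥ 80: gain V − κ_2 = 68.
Best response: 50.

50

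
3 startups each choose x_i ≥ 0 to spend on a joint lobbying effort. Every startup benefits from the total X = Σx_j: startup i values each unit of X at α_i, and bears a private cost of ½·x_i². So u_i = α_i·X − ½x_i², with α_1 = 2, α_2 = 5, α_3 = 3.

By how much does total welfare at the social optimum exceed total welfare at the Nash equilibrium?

Startup i's FOC: ∂u_i/∂x_i = α_i − x_i = 0, so x_i* = α_i.
NE contributions = (2, 5, 3); X = 10.
W^NE = (Σα)·X − ½Σα_i² = 10² − ½·38 = 81.
Planner sets x_i = Σα_j = 10 for every i, so X^SO = 3·10 = 30.
W^SO = (Σα)·X^SO − ½·3·(Σα)² = (3/2)·10² = 150.
Deadweight loss = W^SO − W^NE = 69.

69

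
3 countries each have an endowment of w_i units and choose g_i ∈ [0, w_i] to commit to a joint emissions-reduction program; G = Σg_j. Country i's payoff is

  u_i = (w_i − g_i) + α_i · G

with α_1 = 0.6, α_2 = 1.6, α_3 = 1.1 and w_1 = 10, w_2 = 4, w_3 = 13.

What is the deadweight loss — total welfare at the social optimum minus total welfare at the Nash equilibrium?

∂u_i/∂g_i = α_i − 1, so country i contributes w_i if α_i > 1, else 0.
α_i > 1 for i ∈ {2, 3}; NE contributions (0, 4, 13), G = 17.
W^NE = Σw_i − G^NE + (Σα_i)·G^NE = 27 + 2.3·17 = 66.1.
Planner: ∂(Σu_j)/∂g_i = Σα_j − 1 = 2.3 > 0, so everyone contributes w_i; G^SO = 27, W^SO = 27 + 2.3·27 = 89.1.
Deadweight loss = 23.

23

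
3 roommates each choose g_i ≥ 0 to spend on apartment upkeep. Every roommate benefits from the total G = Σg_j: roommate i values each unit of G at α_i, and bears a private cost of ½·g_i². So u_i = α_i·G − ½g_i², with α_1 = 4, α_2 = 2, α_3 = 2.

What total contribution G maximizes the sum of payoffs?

Planner FOC: ∂(Σu_j)/∂g_i = (Σα_j) − g_i = 0, so g_i^SO = Σα_j = 8 for every i; G^SO = 24.

24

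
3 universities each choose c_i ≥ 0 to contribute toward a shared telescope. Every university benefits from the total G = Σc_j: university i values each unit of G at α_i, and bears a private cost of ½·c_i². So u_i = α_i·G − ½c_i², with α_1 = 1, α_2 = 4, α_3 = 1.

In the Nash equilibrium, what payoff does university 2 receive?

University i's FOC: ∂u_i/∂c_i = α_i − c_i = 0, so c_i* = α_i.
NE contributions = (1, 4, 1); G = 6.
u_2 = α_2·G − ½·(c_2)² = 4·6 − ½·4² = 16.

16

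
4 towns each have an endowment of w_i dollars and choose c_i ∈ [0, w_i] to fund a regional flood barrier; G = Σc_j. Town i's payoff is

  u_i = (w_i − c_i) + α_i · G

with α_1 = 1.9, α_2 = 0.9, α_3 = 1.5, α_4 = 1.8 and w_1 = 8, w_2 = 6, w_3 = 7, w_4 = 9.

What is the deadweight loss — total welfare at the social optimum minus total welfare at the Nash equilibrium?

30.6

∂u_i/∂c_i = α_i − 1, so town i contributes w_i if α_i > 1, else 0.
α_i > 1 for i ∈ {1, 3, 4}; NE contributions (8, 0, 7, 9), G = 24.
W^NE = Σw_i − G^NE + (Σα_i)·G^NE = 30 + 5.1·24 = 152.4.
Planner: ∂(Σu_j)/∂c_i = Σα_j − 1 = 5.1 > 0, so everyone contributes w_i; G^SO = 30, W^SO = 30 + 5.1·30 = 183.
Deadweight loss = 30.6.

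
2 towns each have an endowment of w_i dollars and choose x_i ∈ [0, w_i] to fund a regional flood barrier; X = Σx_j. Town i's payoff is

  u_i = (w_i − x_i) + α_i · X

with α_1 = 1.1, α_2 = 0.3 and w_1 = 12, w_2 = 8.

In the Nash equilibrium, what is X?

∂u_i/∂x_i = α_i − 1, so town i contributes w_i if α_i > 1, else 0.
α_i > 1 for i ∈ {1}; NE contributions (12, 0), X = 12.

12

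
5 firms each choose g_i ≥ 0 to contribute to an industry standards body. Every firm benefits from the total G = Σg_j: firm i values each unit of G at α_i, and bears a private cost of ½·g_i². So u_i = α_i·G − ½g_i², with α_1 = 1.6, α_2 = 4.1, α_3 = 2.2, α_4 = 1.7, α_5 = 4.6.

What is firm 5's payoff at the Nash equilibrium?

Firm i's FOC: ∂u_i/∂g_i = α_i − g_i = 0, so g_i* = α_i.
NE contributions = (1.6, 4.1, 2.2, 1.7, 4.6); G = 14.2.
u_5 = α_5·G − ½·(g_5)² = 4.6·14.2 − ½·4.6² = 54.74.

54.74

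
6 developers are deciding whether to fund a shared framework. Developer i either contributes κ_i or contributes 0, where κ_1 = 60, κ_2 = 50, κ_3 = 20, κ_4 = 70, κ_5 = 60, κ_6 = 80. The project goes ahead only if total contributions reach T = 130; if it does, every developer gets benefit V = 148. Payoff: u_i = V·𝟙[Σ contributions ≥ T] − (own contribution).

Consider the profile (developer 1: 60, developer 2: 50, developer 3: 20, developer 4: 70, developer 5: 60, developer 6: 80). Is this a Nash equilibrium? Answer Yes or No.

No

Total = 340 ≥ 130: provided.
Developer 1 (pledges 60, payoff 88): dropping to 0 → total 280, payoff 148. Profitable deviation.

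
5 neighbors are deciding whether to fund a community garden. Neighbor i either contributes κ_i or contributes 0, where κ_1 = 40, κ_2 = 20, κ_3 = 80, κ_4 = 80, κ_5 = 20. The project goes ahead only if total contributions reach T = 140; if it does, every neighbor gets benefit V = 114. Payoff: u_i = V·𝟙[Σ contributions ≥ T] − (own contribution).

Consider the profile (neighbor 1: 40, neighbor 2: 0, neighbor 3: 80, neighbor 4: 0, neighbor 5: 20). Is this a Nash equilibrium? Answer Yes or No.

Yes

Total = 140 ≥ 140: provided.
Neighbor 1 (pledges 40, payoff 74): dropping to 0 → total 100, payoff 0. No gain.
Neighbor 2 (pledges 0, payoff 114): pledging 20 → total 160, payoff 94. No gain.
Neighbor 3 (pledges 80, payoff 34): dropping to 0 → total 60, payoff 0. No gain.
Neighbor 4 (pledges 0, payoff 114): pledging 80 → total 220, payoff 34. No gain.
Neighbor 5 (pledges 20, payoff 94): dropping to 0 → total 120, payoff 0. No gain.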